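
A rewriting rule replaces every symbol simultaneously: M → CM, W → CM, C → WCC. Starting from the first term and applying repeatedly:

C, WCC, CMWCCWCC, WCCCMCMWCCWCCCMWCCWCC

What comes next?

CMWCCWCCWCCCMWCCCMCMWCCWCCCMWCCWCCWCCCMCMWCCWCCCMWCCWCC

φ(WCCCMCMWCCWCCCMWCCWCC) expands symbol-by-symbol to CM WCC WCC WCC CM WCC CM CM WCC WCC CM WCC WCC WCC CM CM WCC WCC CM WCC WCC; joining the 21 pieces gives the next term.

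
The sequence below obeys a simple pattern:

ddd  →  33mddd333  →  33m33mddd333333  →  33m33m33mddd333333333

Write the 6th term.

33m33m33m33m33mddd333333333333333

Every step adds 33m to the front and 333 to the end of the previous string.
From 33m33m33mddd333333333, 2 further steps: 33m33m33mddd333333333 → 33m33m33m33mddd333333333333 → (answer).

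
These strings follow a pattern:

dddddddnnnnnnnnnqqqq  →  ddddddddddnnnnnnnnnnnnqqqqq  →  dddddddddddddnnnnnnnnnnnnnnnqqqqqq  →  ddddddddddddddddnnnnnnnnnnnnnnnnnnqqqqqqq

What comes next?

dddddddddddddddddddnnnnnnnnnnnnnnnnnnnnnqqqqqqqq

The n-th term is 3n-2 d's then 3n n's then n+1 q's, where the shown terms are n = 3, 4, 5, 6.
Setting n = 7 gives 19, 21, 8 characters in each block.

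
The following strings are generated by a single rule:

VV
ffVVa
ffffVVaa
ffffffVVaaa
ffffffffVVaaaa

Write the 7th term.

Every step adds ff to the front and a to the end of the previous string.
From ffffffffVVaaaa, 2 further steps: ffffffffVVaaaa → ffffffffffVVaaaaa → (answer).

ffffffffffffVVaaaaaa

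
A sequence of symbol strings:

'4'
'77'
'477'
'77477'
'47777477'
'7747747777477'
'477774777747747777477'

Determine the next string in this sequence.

This is a Fibonacci-style word recurrence s(k) = s(k−2)·s(k−1): e.g. 4·77 = 477.
So term 8 is 7747747777477·477774777747747777477.

7747747777477477774777747747777477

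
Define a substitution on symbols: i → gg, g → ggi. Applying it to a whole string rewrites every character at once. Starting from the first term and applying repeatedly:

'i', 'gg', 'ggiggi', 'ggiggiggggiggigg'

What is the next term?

Replace each of the 16 characters of ggiggiggggiggigg in place — ggi ggi gg ggi ggi gg ggi ggi ggi ggi gg ggi ggi gg ggi ggi — and concatenate.

ggiggiggggiggiggggiggiggiggiggggiggiggggiggi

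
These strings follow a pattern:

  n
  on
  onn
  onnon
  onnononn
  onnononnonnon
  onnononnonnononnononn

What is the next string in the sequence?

From term 3 onward, concatenate the last term with the second-to-last: on·n = onn, onn·on = onnon, …
So term 8 is onnononnonnononnononn·onnononnonnon.

onnononnonnononnononnonnononnonnon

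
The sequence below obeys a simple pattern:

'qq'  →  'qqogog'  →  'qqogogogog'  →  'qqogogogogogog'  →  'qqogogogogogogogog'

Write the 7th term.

qqogogogogogogogogogogogog

The strings grow by a fixed suffix ogog each time.
From qqogogogogogogogog, 2 further steps: qqogogogogogogogog → qqogogogogogogogogogog → (answer).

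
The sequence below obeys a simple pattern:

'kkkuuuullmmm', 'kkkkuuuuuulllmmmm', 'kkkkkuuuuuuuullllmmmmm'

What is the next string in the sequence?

kkkkkkuuuuuuuuuulllllmmmmmm

Term n consists of n+2 k's, followed by 2n+2 u's, followed by n+1 l's, followed by n+2 m's (n = 1, 2, …).
Setting n = 4 gives 6, 10, 5, 6 characters in each block.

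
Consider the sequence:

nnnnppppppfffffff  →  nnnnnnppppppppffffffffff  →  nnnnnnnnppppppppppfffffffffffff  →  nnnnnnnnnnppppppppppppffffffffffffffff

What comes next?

nnnnnnnnnnnnppppppppppppppfffffffffffffffffff

Term n consists of 2n-2 n's, followed by 2n p's, followed by 3n-2 f's, where the shown terms are n = 3, 4, 5, 6.
Setting n = 7 gives 12, 14, 19 characters in each block.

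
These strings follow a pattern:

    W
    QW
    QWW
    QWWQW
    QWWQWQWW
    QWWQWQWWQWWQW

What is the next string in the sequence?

Each term (from the third on) is the previous term followed by the one before it: term 3 = QW·W = QWW.
Continuing: QWWQWQWWQWWQW · QWWQWQWW gives term 7.

QWWQWQWWQWWQWQWWQWQWW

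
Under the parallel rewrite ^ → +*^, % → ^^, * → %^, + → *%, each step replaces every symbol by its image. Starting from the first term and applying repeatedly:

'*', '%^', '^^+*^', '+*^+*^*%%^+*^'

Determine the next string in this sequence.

Rewriting the 13 symbols of +*^+*^*%%^+*^ one by one yields *% %^ +*^ *% %^ +*^ %^ ^^ ^^ +*^ *% %^ +*^; concatenated:

*%%^+*^*%%^+*^%^^^^^+*^*%%^+*^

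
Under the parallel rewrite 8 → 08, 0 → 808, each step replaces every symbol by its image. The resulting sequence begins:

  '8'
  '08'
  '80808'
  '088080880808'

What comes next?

80808088080880808088080880808

Apply φ to 088080880808 symbol by symbol: 0→808, 8→08, 8→08, 0→808, 8→08, 0→808, 8→08, 8→08, 0→808, 8→08, 0→808, 8→08; joined: 808 08 08 808 08 808 08 08 808 08 808 08.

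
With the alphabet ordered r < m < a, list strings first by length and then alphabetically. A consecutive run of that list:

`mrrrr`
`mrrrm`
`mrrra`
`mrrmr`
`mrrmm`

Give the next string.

mrrma

Treat mrrmm as a base-3 numeral over the given alphabet and add one, carrying through any trailing a's.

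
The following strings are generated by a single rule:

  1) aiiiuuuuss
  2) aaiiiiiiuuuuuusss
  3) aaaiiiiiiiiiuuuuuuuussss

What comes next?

aaaaiiiiiiiiiiiiuuuuuuuuuusssss

Each string has the form a^{n} i^{3n} u^{2n+2} s^{n+1} (n = 1, 2, …).
At n = 4 the blocks have lengths 4, 12, 10, 5.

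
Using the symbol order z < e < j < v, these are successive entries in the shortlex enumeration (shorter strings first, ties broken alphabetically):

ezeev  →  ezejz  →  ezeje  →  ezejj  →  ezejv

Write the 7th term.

ezeve

Continuing the enumeration 2 steps past ezejv: ezejv → ezevz → (answer).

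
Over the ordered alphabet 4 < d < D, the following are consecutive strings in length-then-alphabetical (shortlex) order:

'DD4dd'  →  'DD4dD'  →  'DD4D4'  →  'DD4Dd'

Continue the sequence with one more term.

DD4DD

Find the rightmost character of DD4Dd below D, bump it to the next letter, and reset everything to its right to 4.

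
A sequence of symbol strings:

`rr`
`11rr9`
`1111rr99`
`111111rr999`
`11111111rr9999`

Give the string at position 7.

111111111111rr999999

s(k+1) = 11·s(k)·9, so each term gains 11 as a prefix and 9 as a suffix.
From 11111111rr9999, 2 further steps: 11111111rr9999 → 1111111111rr99999 → (answer).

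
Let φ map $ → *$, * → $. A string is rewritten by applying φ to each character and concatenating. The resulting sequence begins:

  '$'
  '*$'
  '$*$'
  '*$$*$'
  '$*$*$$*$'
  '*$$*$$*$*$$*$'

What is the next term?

Applying the rule to each of the 13 symbols of *$$*$$*$*$$*$ gives the pieces $ *$ *$ $ *$ *$ $ *$ $ *$ *$ $ *$, which concatenate to the answer.

$*$*$$*$*$$*$$*$*$$*$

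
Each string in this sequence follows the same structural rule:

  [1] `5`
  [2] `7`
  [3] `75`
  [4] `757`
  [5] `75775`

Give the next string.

From term 3 onward, concatenate the last term with the second-to-last: 7·5 = 75, 75·7 = 757, …
So term 6 is 75775·757.

75775757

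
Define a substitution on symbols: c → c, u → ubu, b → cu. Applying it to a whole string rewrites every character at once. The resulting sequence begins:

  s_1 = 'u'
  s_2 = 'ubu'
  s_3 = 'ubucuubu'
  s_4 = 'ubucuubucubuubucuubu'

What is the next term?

ubucuubucubuubucuubucubucuubuubucuubucubuubucuubu

Applying the rule to each of the 20 symbols of ubucuubucubuubucuubu gives the pieces ubu cu ubu c ubu ubu cu ubu c ubu cu ubu ubu cu ubu c ubu ubu cu ubu, which concatenate to the answer.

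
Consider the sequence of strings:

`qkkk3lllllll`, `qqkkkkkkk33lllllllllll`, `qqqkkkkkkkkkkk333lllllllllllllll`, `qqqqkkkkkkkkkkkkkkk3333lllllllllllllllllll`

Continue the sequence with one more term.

Each string has the form q^{n} k^{4n-1} 3^{n} l^{4n+3} (n = 1, 2, …).
At n = 5 the blocks have lengths 5, 19, 5, 23.

qqqqqkkkkkkkkkkkkkkkkkkk33333lllllllllllllllllllllll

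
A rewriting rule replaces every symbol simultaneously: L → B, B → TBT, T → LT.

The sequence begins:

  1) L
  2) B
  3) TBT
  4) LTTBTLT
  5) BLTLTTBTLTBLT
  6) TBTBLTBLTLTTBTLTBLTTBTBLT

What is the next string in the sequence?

φ(TBTBLTBLTLTTBTLTBLTTBTBLT) expands symbol-by-symbol to LT TBT LT TBT B LT TBT B LT B LT LT TBT LT B LT TBT B LT LT TBT LT TBT B LT; joining the 25 pieces gives the next term.

LTTBTLTTBTBLTTBTBLTBLTLTTBTLTBLTTBTBLTLTTBTLTTBTBLT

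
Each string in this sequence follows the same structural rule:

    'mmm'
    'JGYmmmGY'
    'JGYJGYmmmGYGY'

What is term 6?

JGYJGYJGYJGYJGYmmmGYGYGYGYGY

s(k+1) = JGY·s(k)·GY, so each term gains JGY as a prefix and GY as a suffix.
From JGYJGYmmmGYGY, 3 further steps: JGYJGYmmmGYGY → JGYJGYJGYmmmGYGYGY → JGYJGYJGYJGYmmmGYGYGYGY → (answer).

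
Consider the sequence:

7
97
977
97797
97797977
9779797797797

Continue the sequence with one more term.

977979779779797797977

Each term (from the third on) is the previous term followed by the one before it: term 3 = 97·7 = 977.
The next term joins 9779797797797 and 97797977.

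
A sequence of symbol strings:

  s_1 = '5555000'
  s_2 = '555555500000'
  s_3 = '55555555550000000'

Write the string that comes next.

The n-th term is 3n+1 5's then 2n+1 0's (n = 1, 2, …).
For the next term, n = 4, so the run lengths are 13, 9.

5555555555555000000000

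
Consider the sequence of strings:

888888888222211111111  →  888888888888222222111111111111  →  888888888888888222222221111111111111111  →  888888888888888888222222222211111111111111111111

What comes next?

888888888888888888888222222222222111111111111111111111111

Reading off run lengths: 8 runs 9, 12, 15, 18; 2 runs 4, 6, 8, 10; 1 runs 8, 12, 16, 20 — each is linear in n, where the shown terms are n = 2, 3, 4, 5.
For the next term, n = 6, so the run lengths are 21, 12, 24.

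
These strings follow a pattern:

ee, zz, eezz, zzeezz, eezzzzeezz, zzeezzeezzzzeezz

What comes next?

eezzzzeezzzzeezzeezzzzeezz

This is a Fibonacci-style word recurrence s(k) = s(k−2)·s(k−1): e.g. ee·zz = eezz.
Continuing: eezzzzeezz · zzeezzeezzzzeezz gives term 7.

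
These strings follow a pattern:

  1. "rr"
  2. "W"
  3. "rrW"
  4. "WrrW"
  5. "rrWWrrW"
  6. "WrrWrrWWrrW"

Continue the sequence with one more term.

rrWWrrWWrrWrrWWrrW

From term 3 onward, concatenate the second-to-last term with the last: rr·W = rrW, W·rrW = WrrW, …
Continuing: rrWWrrW · WrrWrrWWrrW gives term 7.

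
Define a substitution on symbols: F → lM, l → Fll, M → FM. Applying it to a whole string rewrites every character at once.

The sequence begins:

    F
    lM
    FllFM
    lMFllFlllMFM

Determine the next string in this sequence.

FllFMlMFllFlllMFllFllFllFMlMFM

Expanding lMFllFlllMFM: l→Fll, M→FM, F→lM, l→Fll, l→Fll, F→lM, l→Fll, l→Fll, l→Fll, M→FM, F→lM, M→FM. Concatenated: Fll FM lM Fll Fll lM Fll Fll Fll FM lM FM.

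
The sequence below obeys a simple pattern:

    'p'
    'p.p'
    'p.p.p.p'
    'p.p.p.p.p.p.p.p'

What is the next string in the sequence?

Every step duplicates the string with '.' between the halves.
Doubling p.p.p.p.p.p.p.p with '.' between the halves:

p.p.p.p.p.p.p.p.p.p.p.p.p.p.p.p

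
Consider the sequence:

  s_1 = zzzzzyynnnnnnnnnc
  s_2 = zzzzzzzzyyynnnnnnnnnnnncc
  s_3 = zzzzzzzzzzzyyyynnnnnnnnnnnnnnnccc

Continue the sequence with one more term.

Reading off run lengths: z runs 5, 8, 11; y runs 2, 3, 4; n runs 9, 12, 15; c runs 1, 2, 3 — each is linear in n, where the shown terms are n = 2, 3, 4.
Setting n = 5 gives 14, 5, 18, 4 characters in each block.

zzzzzzzzzzzzzzyyyyynnnnnnnnnnnnnnnnnncccc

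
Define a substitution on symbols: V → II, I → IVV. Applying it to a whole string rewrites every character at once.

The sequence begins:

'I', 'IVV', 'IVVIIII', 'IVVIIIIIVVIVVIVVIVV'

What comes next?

Replace each of the 19 characters of IVVIIIIIVVIVVIVVIVV in place — IVV II II IVV IVV IVV IVV IVV II II IVV II II IVV II II IVV II II — and concatenate.

IVVIIIIIVVIVVIVVIVVIVVIIIIIVVIIIIIVVIIIIIVVIIII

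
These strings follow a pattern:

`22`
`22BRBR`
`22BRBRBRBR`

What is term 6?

Every step adds BRBR to the end: s(k+1) = s(k)·BRBR.
From 22BRBRBRBR, 3 further steps: 22BRBRBRBR → 22BRBRBRBRBRBR → 22BRBRBRBRBRBRBRBR → (answer).

22BRBRBRBRBRBRBRBRBRBR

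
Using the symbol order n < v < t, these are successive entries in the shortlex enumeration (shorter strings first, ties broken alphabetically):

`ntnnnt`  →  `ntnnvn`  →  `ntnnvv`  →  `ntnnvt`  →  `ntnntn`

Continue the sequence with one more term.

Find the rightmost character of ntnntn below t, bump it to the next letter, and reset everything to its right to n.

ntnntv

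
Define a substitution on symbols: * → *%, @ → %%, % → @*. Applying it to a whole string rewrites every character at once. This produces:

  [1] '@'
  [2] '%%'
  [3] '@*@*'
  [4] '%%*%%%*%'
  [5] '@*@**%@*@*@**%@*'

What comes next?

Replace each of the 16 characters of @*@**%@*@*@**%@* in place — %% *% %% *% *% @* %% *% %% *% %% *% *% @* %% *% — and concatenate.

%%*%%%*%*%@*%%*%%%*%%%*%*%@*%%*%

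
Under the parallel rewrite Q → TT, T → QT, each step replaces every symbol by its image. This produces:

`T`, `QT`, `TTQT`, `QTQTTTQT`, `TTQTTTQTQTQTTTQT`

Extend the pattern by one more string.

φ(TTQTTTQTQTQTTTQT) expands symbol-by-symbol to QT QT TT QT QT QT TT QT TT QT TT QT QT QT TT QT; joining the 16 pieces gives the next term.

QTQTTTQTQTQTTTQTTTQTTTQTQTQTTTQT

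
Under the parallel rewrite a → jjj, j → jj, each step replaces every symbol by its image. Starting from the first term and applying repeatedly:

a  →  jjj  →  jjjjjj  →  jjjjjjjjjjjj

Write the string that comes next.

Apply φ to jjjjjjjjjjjj symbol by symbol: j→jj, j→jj, j→jj, j→jj, j→jj, j→jj, j→jj, j→jj, j→jj, j→jj, j→jj, j→jj; joined: jj jj jj jj jj jj jj jj jj jj jj jj.

jjjjjjjjjjjjjjjjjjjjjjjj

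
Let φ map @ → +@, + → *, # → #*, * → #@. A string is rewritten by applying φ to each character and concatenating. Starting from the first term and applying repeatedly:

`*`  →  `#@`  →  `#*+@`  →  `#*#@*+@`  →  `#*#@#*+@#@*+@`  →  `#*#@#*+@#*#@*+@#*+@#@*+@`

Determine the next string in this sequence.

Replace each of the 24 characters of #*#@#*+@#*#@*+@#*+@#@*+@ in place — #* #@ #* +@ #* #@ * +@ #* #@ #* +@ #@ * +@ #* #@ * +@ #* +@ #@ * +@ — and concatenate.

#*#@#*+@#*#@*+@#*#@#*+@#@*+@#*#@*+@#*+@#@*+@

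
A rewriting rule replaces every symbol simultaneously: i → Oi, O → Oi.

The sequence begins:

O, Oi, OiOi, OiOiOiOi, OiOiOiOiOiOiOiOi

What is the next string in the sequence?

OiOiOiOiOiOiOiOiOiOiOiOiOiOiOiOi

Replace each of the 16 characters of OiOiOiOiOiOiOiOi in place — Oi Oi Oi Oi Oi Oi Oi Oi Oi Oi Oi Oi Oi Oi Oi Oi — and concatenate.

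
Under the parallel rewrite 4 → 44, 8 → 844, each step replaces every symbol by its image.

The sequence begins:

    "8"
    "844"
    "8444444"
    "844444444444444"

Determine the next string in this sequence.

Applying the rule to each of the 15 symbols of 844444444444444 gives the pieces 844 44 44 44 44 44 44 44 44 44 44 44 44 44 44, which concatenate to the answer.

8444444444444444444444444444444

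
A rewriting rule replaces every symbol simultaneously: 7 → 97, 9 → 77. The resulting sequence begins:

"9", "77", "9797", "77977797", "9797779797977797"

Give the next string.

77977797979777977797779797977797

Replace each of the 16 characters of 9797779797977797 in place — 77 97 77 97 97 97 77 97 77 97 77 97 97 97 77 97 — and concatenate.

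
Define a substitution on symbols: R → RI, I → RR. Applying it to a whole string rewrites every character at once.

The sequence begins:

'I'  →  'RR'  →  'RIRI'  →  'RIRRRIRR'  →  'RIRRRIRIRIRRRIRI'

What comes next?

RIRRRIRIRIRRRIRRRIRRRIRIRIRRRIRR

Replace each of the 16 characters of RIRRRIRIRIRRRIRI in place — RI RR RI RI RI RR RI RR RI RR RI RI RI RR RI RR — and concatenate.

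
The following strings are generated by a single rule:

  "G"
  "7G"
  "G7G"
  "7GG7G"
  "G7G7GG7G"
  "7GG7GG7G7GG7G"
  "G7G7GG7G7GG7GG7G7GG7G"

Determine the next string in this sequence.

Each term (from the third on) is the two preceding terms concatenated in order: term 3 = G·7G = G7G.
So term 8 is 7GG7GG7G7GG7G·G7G7GG7G7GG7GG7G7GG7G.

7GG7GG7G7GG7GG7G7GG7G7GG7GG7G7GG7G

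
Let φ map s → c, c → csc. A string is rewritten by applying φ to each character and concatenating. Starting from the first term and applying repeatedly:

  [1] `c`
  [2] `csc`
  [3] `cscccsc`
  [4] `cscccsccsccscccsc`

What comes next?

Rewriting the 17 symbols of cscccsccsccscccsc one by one yields csc c csc csc csc c csc csc c csc csc c csc csc csc c csc; concatenated:

cscccsccsccscccsccscccsccscccsccsccscccsc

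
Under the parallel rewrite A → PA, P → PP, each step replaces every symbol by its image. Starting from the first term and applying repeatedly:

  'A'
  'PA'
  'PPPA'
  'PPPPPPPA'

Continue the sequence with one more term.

PPPPPPPPPPPPPPPA

Apply φ to PPPPPPPA symbol by symbol: P→PP, P→PP, P→PP, P→PP, P→PP, P→PP, P→PP, A→PA; joined: PP PP PP PP PP PP PP PA.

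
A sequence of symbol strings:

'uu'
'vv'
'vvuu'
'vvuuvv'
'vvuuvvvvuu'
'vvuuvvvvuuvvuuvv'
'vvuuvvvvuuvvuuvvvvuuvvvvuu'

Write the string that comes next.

This is a Fibonacci-style word recurrence s(k) = s(k−1)·s(k−2): e.g. vv·uu = vvuu.
So term 8 is vvuuvvvvuuvvuuvvvvuuvvvvuu·vvuuvvvvuuvvuuvv.

vvuuvvvvuuvvuuvvvvuuvvvvuuvvuuvvvvuuvvuuvv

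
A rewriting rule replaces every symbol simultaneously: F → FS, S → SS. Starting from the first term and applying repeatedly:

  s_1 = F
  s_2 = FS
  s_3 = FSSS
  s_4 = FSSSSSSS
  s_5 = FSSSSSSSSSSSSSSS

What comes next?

FSSSSSSSSSSSSSSSSSSSSSSSSSSSSSSS

Replace each of the 16 characters of FSSSSSSSSSSSSSSS in place — FS SS SS SS SS SS SS SS SS SS SS SS SS SS SS SS — and concatenate.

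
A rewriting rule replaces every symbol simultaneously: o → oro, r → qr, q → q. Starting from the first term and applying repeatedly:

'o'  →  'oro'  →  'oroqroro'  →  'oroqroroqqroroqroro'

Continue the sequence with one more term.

Replace each of the 19 characters of oroqroroqqroroqroro in place — oro qr oro q qr oro qr oro q q qr oro qr oro q qr oro qr oro — and concatenate.

oroqroroqqroroqroroqqqroroqroroqqroroqroro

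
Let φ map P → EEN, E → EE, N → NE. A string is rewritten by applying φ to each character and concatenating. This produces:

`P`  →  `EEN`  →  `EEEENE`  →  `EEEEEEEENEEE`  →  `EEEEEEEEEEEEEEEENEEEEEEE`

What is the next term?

φ(EEEEEEEEEEEEEEEENEEEEEEE) expands symbol-by-symbol to EE EE EE EE EE EE EE EE EE EE EE EE EE EE EE EE NE EE EE EE EE EE EE EE; joining the 24 pieces gives the next term.

EEEEEEEEEEEEEEEEEEEEEEEEEEEEEEEENEEEEEEEEEEEEEEE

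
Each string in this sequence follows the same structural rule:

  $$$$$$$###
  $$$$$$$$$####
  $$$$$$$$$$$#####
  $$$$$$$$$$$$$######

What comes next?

$$$$$$$$$$$$$$$#######

Each string has the form $^{2n+1} #^{n}, where the shown terms are n = 3, 4, 5, 6.
For the next term, n = 7, so the run lengths are 15, 7.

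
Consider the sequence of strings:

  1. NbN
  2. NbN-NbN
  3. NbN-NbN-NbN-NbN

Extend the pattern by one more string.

Each string is two copies of the previous one joined by '-'.
So the next term is two copies of NbN-NbN-NbN-NbN with '-' between the halves.

NbN-NbN-NbN-NbN-NbN-NbN-NbN-NbN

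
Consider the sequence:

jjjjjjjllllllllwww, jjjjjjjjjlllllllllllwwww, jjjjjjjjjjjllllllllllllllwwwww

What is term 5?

Term n consists of 2n+1 j's, followed by 3n-1 l's, followed by n w's, where the shown terms are n = 3, 4, 5.
For term 5, n = 7, so the run lengths are 15, 20, 7.

jjjjjjjjjjjjjjjllllllllllllllllllllwwwwwww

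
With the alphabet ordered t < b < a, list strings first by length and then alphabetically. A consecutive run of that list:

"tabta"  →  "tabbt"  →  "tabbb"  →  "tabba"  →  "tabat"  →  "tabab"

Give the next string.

Treat tabab as a base-3 numeral over the given alphabet and add one, carrying through any trailing a's.

tabaa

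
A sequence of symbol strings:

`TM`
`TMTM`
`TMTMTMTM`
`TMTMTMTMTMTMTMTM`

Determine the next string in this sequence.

TMTMTMTMTMTMTMTMTMTMTMTMTMTMTMTM

Every step duplicates the string.
One more doubling of TMTMTMTMTMTMTMTM gives the answer.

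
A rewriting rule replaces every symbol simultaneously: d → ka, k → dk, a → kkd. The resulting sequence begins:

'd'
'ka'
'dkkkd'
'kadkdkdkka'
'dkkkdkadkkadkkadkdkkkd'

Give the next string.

φ(dkkkdkadkkadkkadkdkkkd) expands symbol-by-symbol to ka dk dk dk ka dk kkd ka dk dk kkd ka dk dk kkd ka dk ka dk dk dk ka; joining the 22 pieces gives the next term.

kadkdkdkkadkkkdkadkdkkkdkadkdkkkdkadkkadkdkdkka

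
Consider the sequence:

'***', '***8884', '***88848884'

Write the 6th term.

Every step adds 8884 to the end: s(k+1) = s(k)·8884.
From ***88848884, 3 further steps: ***88848884 → ***888488848884 → ***8884888488848884 → (answer).

***88848884888488848884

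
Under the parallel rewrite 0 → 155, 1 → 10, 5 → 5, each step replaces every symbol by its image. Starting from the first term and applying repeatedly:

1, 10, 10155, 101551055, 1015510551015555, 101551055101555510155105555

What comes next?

Replace each of the 27 characters of 101551055101555510155105555 in place — 10 155 10 5 5 10 155 5 5 10 155 10 5 5 5 5 10 155 10 5 5 10 155 5 5 5 5 — and concatenate.

101551055101555510155105555101551055101555555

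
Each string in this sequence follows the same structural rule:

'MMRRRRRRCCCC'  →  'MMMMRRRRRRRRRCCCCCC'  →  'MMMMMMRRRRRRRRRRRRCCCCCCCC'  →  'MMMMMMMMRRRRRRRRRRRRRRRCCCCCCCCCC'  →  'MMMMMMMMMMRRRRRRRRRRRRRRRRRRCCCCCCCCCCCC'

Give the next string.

Each string has the form M^{2n-2} R^{3n} C^{2n}, where the shown terms are n = 2, 3, 4, 5, 6.
Setting n = 7 gives 12, 21, 14 characters in each block.

MMMMMMMMMMMMRRRRRRRRRRRRRRRRRRRRRCCCCCCCCCCCCCC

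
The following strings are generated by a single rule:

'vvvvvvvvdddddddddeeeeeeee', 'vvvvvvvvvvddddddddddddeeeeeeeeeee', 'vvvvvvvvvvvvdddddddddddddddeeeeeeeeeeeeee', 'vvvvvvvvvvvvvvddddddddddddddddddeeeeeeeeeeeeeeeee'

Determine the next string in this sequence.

vvvvvvvvvvvvvvvvdddddddddddddddddddddeeeeeeeeeeeeeeeeeeee

Each string has the form v^{2n+2} d^{3n} e^{3n-1}, where the shown terms are n = 3, 4, 5, 6.
For the next term, n = 7, so the run lengths are 16, 21, 20.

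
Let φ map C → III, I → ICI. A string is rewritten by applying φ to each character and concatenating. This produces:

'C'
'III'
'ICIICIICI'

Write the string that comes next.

Expanding ICIICIICI: I→ICI, C→III, I→ICI, I→ICI, C→III, I→ICI, I→ICI, C→III, I→ICI. Concatenated: ICI III ICI ICI III ICI ICI III ICI.

ICIIIIICIICIIIIICIICIIIIICI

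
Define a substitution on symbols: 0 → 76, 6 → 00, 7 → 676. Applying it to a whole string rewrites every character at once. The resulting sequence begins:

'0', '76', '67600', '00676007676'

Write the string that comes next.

7676006760076766760067600

Apply φ to 00676007676 symbol by symbol: 0→76, 0→76, 6→00, 7→676, 6→00, 0→76, 0→76, 7→676, 6→00, 7→676, 6→00; joined: 76 76 00 676 00 76 76 676 00 676 00.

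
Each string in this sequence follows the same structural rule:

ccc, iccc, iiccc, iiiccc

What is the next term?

Each term is the previous one with i prepended.
Applying this once more to iiiccc:

iiiiccc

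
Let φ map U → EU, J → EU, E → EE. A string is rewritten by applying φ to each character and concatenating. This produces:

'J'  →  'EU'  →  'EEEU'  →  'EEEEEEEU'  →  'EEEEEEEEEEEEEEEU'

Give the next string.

EEEEEEEEEEEEEEEEEEEEEEEEEEEEEEEU

Replace each of the 16 characters of EEEEEEEEEEEEEEEU in place — EE EE EE EE EE EE EE EE EE EE EE EE EE EE EE EU — and concatenate.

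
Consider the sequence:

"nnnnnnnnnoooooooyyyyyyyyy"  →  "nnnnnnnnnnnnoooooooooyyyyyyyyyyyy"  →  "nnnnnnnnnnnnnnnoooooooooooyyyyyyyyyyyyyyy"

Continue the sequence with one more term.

Reading off run lengths: n runs 9, 12, 15; o runs 7, 9, 11; y runs 9, 12, 15 — each is linear in n, where the shown terms are n = 2, 3, 4.
At n = 5 the blocks have lengths 18, 13, 18.

nnnnnnnnnnnnnnnnnnoooooooooooooyyyyyyyyyyyyyyyyyy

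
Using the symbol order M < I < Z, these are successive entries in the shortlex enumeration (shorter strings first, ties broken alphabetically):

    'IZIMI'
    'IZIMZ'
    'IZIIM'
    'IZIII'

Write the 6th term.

Stepping forward 2 times from IZIII: IZIII → IZIIZ, then the target.

IZIZM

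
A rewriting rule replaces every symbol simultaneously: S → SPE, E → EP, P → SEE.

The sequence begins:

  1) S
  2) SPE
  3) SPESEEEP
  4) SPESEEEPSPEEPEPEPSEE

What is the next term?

SPESEEEPSPEEPEPEPSEESPESEEEPEPSEEEPSEEEPSEESPEEPEP

Applying the rule to each of the 20 symbols of SPESEEEPSPEEPEPEPSEE gives the pieces SPE SEE EP SPE EP EP EP SEE SPE SEE EP EP SEE EP SEE EP SEE SPE EP EP, which concatenate to the answer.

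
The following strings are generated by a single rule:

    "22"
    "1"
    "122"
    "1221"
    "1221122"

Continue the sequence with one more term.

12211221221

This is a Fibonacci-style word recurrence s(k) = s(k−1)·s(k−2): e.g. 1·22 = 122.
The next term joins 1221122 and 1221.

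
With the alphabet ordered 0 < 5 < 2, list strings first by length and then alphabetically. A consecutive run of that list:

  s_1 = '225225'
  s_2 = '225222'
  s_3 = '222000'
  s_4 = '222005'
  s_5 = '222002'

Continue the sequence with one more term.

222050

The successor of 222002 increments the rightmost position that isn't already 2 and resets every position after it to 0.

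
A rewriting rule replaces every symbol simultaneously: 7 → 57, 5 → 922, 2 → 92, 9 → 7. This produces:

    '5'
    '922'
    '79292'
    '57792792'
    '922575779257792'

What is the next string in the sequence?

Applying the rule to each of the 15 symbols of 922575779257792 gives the pieces 7 92 92 922 57 922 57 57 7 92 922 57 57 7 92, which concatenate to the answer.

792929225792257577929225757792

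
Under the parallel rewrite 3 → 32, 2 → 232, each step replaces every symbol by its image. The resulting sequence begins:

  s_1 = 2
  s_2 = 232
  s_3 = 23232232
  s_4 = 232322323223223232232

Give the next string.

Replace each of the 21 characters of 232322323223223232232 in place — 232 32 232 32 232 232 32 232 32 232 232 32 232 232 32 232 32 232 232 32 232 — and concatenate.

2323223232232232322323223223232232232322323223223232232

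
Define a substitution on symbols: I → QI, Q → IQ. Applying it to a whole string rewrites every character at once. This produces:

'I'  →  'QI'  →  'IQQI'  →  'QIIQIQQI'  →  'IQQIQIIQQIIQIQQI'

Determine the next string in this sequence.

φ(IQQIQIIQQIIQIQQI) expands symbol-by-symbol to QI IQ IQ QI IQ QI QI IQ IQ QI QI IQ QI IQ IQ QI; joining the 16 pieces gives the next term.

QIIQIQQIIQQIQIIQIQQIQIIQQIIQIQQI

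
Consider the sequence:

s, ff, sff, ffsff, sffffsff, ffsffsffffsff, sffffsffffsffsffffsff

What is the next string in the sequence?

Each term (from the third on) is the two preceding terms concatenated in order: term 3 = s·ff = sff.
Continuing: ffsffsffffsff · sffffsffffsffsffffsff gives term 8.

ffsffsffffsffsffffsffffsffsffffsff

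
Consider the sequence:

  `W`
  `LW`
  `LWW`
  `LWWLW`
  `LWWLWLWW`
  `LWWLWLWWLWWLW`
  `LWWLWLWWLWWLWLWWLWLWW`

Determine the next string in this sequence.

From term 3 onward, concatenate the last term with the second-to-last: LW·W = LWW, LWW·LW = LWWLW, …
Continuing: LWWLWLWWLWWLWLWWLWLWW · LWWLWLWWLWWLW gives term 8.

LWWLWLWWLWWLWLWWLWLWWLWWLWLWWLWWLW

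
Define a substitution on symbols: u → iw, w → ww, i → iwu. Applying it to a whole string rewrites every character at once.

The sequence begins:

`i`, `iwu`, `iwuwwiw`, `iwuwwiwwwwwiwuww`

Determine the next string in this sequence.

iwuwwiwwwwwiwuwwwwwwwwwwiwuwwiwwwww

Replace each of the 16 characters of iwuwwiwwwwwiwuww in place — iwu ww iw ww ww iwu ww ww ww ww ww iwu ww iw ww ww — and concatenate.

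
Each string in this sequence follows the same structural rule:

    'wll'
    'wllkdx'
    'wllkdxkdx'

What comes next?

wllkdxkdxkdx

Every step adds kdx to the end: s(k+1) = s(k)·kdx.
So the next term is wllkdxkdx·kdx.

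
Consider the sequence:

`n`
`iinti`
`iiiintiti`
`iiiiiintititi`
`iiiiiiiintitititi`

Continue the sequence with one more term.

Each term wraps the previous one in ii on the left and ti on the right.
So the next term is ii·iiiiiiiintitititi·ti.

iiiiiiiiiintititititi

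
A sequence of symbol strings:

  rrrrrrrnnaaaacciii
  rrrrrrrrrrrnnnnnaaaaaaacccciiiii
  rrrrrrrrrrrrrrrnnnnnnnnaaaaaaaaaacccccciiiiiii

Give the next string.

The n-th term is 4n+3 r's then 3n-1 n's then 3n+1 a's then 2n c's then 2n+1 i's (n = 1, 2, …).
For the next term, n = 4, so the run lengths are 19, 11, 13, 8, 9.

rrrrrrrrrrrrrrrrrrrnnnnnnnnnnnaaaaaaaaaaaaacccccccciiiiiiiii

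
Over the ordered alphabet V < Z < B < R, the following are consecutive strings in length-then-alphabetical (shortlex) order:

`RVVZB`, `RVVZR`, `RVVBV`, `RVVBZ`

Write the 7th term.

Advancing 3 positions from RVVBZ through RVVBZ → RVVBB → RVVBR reaches term 7.

RVVRV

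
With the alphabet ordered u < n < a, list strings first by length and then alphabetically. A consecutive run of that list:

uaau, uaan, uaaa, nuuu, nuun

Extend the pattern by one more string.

nuua

Treat nuun as a base-3 numeral over the given alphabet and add one, carrying through any trailing a's.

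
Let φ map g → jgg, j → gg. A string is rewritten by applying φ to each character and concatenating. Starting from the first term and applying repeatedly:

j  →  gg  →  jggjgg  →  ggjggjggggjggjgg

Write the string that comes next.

Applying the rule to each of the 16 symbols of ggjggjggggjggjgg gives the pieces jgg jgg gg jgg jgg gg jgg jgg jgg jgg gg jgg jgg gg jgg jgg, which concatenate to the answer.

jggjggggjggjggggjggjggjggjggggjggjggggjggjgg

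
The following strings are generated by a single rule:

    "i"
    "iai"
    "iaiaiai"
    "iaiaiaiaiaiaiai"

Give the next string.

Every step duplicates the string with 'a' between the halves.
Doubling iaiaiaiaiaiaiai with 'a' between the halves:

iaiaiaiaiaiaiaiaiaiaiaiaiaiaiai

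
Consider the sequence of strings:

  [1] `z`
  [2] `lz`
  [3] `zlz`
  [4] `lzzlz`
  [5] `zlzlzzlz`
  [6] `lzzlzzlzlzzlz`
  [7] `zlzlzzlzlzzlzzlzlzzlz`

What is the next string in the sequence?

This is a Fibonacci-style word recurrence s(k) = s(k−2)·s(k−1): e.g. z·lz = zlz.
Continuing: lzzlzzlzlzzlz · zlzlzzlzlzzlzzlzlzzlz gives term 8.

lzzlzzlzlzzlzzlzlzzlzlzzlzzlzlzzlz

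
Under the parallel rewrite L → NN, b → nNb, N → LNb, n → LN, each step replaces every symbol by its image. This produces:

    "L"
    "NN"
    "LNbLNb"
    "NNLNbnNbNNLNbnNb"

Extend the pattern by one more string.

Rewriting the 16 symbols of NNLNbnNbNNLNbnNb one by one yields LNb LNb NN LNb nNb LN LNb nNb LNb LNb NN LNb nNb LN LNb nNb; concatenated:

LNbLNbNNLNbnNbLNLNbnNbLNbLNbNNLNbnNbLNLNbnNb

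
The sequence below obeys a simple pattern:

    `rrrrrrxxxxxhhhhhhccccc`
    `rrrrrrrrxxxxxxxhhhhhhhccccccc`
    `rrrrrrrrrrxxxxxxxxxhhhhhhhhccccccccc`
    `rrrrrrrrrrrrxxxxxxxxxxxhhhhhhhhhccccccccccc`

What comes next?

rrrrrrrrrrrrrrxxxxxxxxxxxxxhhhhhhhhhhccccccccccccc

The n-th term is 2n r's then 2n-1 x's then n+3 h's then 2n-1 c's, where the shown terms are n = 3, 4, 5, 6.
At n = 7 the blocks have lengths 14, 13, 10, 13.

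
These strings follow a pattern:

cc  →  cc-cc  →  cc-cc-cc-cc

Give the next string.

s(k+1) = s(k)·-·s(k) — each term doubles the last with '-' between the halves.
Doubling cc-cc-cc-cc with '-' between the halves:

cc-cc-cc-cc-cc-cc-cc-cc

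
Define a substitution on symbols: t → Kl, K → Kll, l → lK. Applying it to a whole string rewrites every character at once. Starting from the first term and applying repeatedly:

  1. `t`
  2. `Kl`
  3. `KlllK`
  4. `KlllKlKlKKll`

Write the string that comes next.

Apply φ to KlllKlKlKKll symbol by symbol: K→Kll, l→lK, l→lK, l→lK, K→Kll, l→lK, K→Kll, l→lK, K→Kll, K→Kll, l→lK, l→lK; joined: Kll lK lK lK Kll lK Kll lK Kll Kll lK lK.

KlllKlKlKKlllKKlllKKllKlllKlK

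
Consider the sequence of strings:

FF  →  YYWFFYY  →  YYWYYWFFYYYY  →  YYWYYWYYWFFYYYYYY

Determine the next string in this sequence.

Each term wraps the previous one in YYW on the left and YY on the right.
Applying this once more to YYWYYWYYWFFYYYYYY:

YYWYYWYYWYYWFFYYYYYYYY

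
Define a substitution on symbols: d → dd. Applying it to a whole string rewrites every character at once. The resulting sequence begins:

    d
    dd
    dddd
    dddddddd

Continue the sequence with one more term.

Apply φ to dddddddd symbol by symbol: d→dd, d→dd, d→dd, d→dd, d→dd, d→dd, d→dd, d→dd; joined: dd dd dd dd dd dd dd dd.

dddddddddddddddd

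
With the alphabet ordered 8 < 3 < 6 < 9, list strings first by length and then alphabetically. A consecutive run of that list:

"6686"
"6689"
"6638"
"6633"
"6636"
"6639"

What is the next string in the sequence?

6668

Find the rightmost character of 6639 below 9, bump it to the next letter, and reset everything to its right to 8.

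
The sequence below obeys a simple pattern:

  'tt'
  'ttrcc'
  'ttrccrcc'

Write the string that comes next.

The strings grow by a fixed suffix rcc each time.
Applying this once more to ttrccrcc:

ttrccrccrcc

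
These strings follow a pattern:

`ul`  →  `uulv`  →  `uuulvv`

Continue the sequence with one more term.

uuuulvvv

s(k+1) = u·s(k)·v, so each term gains u as a prefix and v as a suffix.
One more step from uuulvv gives the answer.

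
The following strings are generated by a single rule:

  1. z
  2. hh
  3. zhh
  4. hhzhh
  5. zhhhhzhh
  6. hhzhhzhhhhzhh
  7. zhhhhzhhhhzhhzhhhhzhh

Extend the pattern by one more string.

Each term (from the third on) is the two preceding terms concatenated in order: term 3 = z·hh = zhh.
So term 8 is hhzhhzhhhhzhh·zhhhhzhhhhzhhzhhhhzhh.

hhzhhzhhhhzhhzhhhhzhhhhzhhzhhhhzhh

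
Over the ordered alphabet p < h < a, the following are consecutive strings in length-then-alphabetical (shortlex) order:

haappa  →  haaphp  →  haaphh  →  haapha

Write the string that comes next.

haapap

Find the rightmost character of haapha below a, bump it to the next letter, and reset everything to its right to p.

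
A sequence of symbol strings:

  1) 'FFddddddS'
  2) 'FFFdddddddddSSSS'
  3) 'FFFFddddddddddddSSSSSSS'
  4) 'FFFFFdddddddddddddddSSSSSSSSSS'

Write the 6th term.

FFFFFFFdddddddddddddddddddddSSSSSSSSSSSSSSSS

The n-th term is n+1 F's then 3n+3 d's then 3n-2 S's (n = 1, 2, …).
Setting n = 6 gives 7, 21, 16 characters in each block.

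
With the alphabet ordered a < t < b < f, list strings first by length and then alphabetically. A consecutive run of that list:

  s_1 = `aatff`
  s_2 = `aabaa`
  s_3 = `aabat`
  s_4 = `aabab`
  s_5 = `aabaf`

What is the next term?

The successor of aabaf increments the rightmost position that isn't already f and resets every position after it to a.

aabta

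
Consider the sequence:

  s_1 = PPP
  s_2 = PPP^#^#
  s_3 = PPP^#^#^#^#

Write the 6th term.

The strings grow by a fixed suffix ^#^# each time.
From PPP^#^#^#^#, 3 further steps: PPP^#^#^#^# → PPP^#^#^#^#^#^# → PPP^#^#^#^#^#^#^#^# → (answer).

PPP^#^#^#^#^#^#^#^#^#^#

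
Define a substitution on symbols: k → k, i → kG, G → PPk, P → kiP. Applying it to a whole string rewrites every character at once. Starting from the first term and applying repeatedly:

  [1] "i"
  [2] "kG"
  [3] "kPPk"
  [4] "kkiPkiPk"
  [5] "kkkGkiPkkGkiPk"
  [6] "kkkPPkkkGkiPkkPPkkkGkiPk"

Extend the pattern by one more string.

Rewriting the 24 symbols of kkkPPkkkGkiPkkPPkkkGkiPk one by one yields k k k kiP kiP k k k PPk k kG kiP k k kiP kiP k k k PPk k kG kiP k; concatenated:

kkkkiPkiPkkkPPkkkGkiPkkkiPkiPkkkPPkkkGkiPk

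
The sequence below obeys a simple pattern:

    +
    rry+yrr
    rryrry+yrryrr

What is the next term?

rryrryrry+yrryrryrr

Each term wraps the previous one in rry on the left and yrr on the right.
One more step from rryrry+yrryrr gives the answer.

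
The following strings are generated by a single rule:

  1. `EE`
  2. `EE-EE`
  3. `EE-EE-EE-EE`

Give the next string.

EE-EE-EE-EE-EE-EE-EE-EE

s(k+1) = s(k)·-·s(k) — each term doubles the last with '-' between the halves.
One more doubling of EE-EE-EE-EE gives the answer.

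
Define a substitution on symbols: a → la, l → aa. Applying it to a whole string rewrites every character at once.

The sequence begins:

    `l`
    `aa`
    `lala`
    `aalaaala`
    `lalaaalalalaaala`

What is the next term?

Replace each of the 16 characters of lalaaalalalaaala in place — aa la aa la la la aa la aa la aa la la la aa la — and concatenate.

aalaaalalalaaalaaalaaalalalaaala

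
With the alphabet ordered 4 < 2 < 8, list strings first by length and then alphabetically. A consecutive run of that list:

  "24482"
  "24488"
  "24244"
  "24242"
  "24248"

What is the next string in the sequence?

Treat 24248 as a base-3 numeral over the given alphabet and add one, carrying through any trailing 8's.

24224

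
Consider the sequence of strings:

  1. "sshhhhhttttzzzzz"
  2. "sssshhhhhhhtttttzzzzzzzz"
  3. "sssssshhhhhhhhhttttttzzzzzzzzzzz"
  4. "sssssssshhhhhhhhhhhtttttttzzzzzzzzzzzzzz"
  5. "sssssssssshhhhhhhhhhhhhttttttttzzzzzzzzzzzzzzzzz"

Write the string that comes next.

sssssssssssshhhhhhhhhhhhhhhtttttttttzzzzzzzzzzzzzzzzzzzz

The n-th term is 2n-2 s's then 2n+1 h's then n+2 t's then 3n-1 z's, where the shown terms are n = 2, 3, 4, 5, 6.
For the next term, n = 7, so the run lengths are 12, 15, 9, 20.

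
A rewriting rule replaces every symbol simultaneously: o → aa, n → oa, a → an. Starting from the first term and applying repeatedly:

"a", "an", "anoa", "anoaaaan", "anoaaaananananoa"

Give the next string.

anoaaaananananoaanoaanoaanoaaaan

φ(anoaaaananananoa) expands symbol-by-symbol to an oa aa an an an an oa an oa an oa an oa aa an; joining the 16 pieces gives the next term.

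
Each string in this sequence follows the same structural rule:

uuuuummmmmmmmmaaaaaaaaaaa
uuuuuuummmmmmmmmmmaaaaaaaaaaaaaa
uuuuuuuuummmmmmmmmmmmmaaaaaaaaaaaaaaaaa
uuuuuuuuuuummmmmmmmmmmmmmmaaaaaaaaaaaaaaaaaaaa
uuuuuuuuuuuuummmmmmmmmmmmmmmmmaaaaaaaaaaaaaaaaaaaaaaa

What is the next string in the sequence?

uuuuuuuuuuuuuuummmmmmmmmmmmmmmmmmmaaaaaaaaaaaaaaaaaaaaaaaaaa

Term n consists of 2n-1 u's, followed by 2n+3 m's, followed by 3n+2 a's, where the shown terms are n = 3, 4, 5, 6, 7.
For the next term, n = 8, so the run lengths are 15, 19, 26.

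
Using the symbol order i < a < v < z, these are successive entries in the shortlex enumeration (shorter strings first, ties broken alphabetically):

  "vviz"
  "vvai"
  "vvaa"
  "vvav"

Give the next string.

The successor of vvav increments the rightmost position that isn't already z and resets every position after it to i.

vvaz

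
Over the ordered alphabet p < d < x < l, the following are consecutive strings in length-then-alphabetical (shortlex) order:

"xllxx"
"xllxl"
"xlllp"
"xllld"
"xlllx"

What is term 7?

lpppp

Continuing the enumeration 2 steps past xlllx: xlllx → xllll → (answer).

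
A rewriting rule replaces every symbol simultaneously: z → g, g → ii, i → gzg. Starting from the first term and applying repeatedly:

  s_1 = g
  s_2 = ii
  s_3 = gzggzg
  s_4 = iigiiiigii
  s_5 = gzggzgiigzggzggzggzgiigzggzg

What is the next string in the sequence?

iigiiiigiigzggzgiigiiiigiiiigiiiigiigzggzgiigiiiigii

Replace each of the 28 characters of gzggzgiigzggzggzggzgiigzggzg in place — ii g ii ii g ii gzg gzg ii g ii ii g ii ii g ii ii g ii gzg gzg ii g ii ii g ii — and concatenate.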